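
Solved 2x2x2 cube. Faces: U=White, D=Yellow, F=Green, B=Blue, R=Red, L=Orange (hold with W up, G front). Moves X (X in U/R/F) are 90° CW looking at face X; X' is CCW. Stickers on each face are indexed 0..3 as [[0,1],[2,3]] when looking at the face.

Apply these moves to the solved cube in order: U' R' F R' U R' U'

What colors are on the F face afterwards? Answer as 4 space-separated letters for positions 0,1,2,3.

After move 1 (U'): U=WWWW F=OOGG R=GGRR B=RRBB L=BBOO
After move 2 (R'): R=GRGR U=WBWR F=OWGW D=YOYG B=YRYB
After move 3 (F): F=GOWW U=WBOB R=WRRR D=GGYG L=BYOO
After move 4 (R'): R=RRWR U=WYOY F=GBWB D=GOYW B=GRGB
After move 5 (U): U=OWYY F=RRWB R=GRWR B=BYGB L=GBOO
After move 6 (R'): R=RRGW U=OGYB F=RWWY D=GRYB B=WYOB
After move 7 (U'): U=GBOY F=GBWY R=RWGW B=RROB L=WYOO
Query: F face = GBWY

Answer: G B W Y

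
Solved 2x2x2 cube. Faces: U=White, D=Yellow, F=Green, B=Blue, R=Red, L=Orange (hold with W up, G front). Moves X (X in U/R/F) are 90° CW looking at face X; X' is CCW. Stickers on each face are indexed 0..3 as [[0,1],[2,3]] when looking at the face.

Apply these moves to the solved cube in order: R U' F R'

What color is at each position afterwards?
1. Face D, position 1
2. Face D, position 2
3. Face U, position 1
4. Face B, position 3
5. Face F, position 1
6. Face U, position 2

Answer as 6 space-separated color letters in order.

Answer: O Y W B G O

Derivation:
After move 1 (R): R=RRRR U=WGWG F=GYGY D=YBYB B=WBWB
After move 2 (U'): U=GGWW F=OOGY R=GYRR B=RRWB L=WBOO
After move 3 (F): F=GOYO U=GGOB R=WYWR D=RGYB L=WYOB
After move 4 (R'): R=YRWW U=GWOR F=GGYB D=ROYO B=BRGB
Query 1: D[1] = O
Query 2: D[2] = Y
Query 3: U[1] = W
Query 4: B[3] = B
Query 5: F[1] = G
Query 6: U[2] = O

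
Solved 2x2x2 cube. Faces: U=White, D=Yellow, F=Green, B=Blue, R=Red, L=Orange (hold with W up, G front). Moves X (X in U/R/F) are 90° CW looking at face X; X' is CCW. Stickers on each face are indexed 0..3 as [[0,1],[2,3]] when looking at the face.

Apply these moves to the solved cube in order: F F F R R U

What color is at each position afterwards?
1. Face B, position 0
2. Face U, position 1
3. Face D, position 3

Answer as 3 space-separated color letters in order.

Answer: O W R

Derivation:
After move 1 (F): F=GGGG U=WWOO R=WRWR D=RRYY L=OYOY
After move 2 (F): F=GGGG U=WWYY R=OROR D=WWYY L=OROR
After move 3 (F): F=GGGG U=WWRR R=YRYR D=OOYY L=OWOW
After move 4 (R): R=YYRR U=WGRG F=GOGY D=OBYB B=RBWB
After move 5 (R): R=RYRY U=WORY F=GBGB D=OWYR B=GBGB
After move 6 (U): U=RWYO F=RYGB R=GBRY B=OWGB L=GBOW
Query 1: B[0] = O
Query 2: U[1] = W
Query 3: D[3] = R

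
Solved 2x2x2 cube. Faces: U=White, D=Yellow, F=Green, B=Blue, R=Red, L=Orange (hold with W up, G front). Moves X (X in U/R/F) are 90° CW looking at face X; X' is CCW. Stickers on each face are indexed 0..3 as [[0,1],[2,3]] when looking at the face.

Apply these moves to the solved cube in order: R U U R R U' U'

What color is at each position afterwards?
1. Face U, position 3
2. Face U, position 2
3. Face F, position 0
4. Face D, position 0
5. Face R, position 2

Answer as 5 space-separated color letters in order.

Answer: G B Y Y O

Derivation:
After move 1 (R): R=RRRR U=WGWG F=GYGY D=YBYB B=WBWB
After move 2 (U): U=WWGG F=RRGY R=WBRR B=OOWB L=GYOO
After move 3 (U): U=GWGW F=WBGY R=OORR B=GYWB L=RROO
After move 4 (R): R=RORO U=GBGY F=WBGB D=YWYG B=WYWB
After move 5 (R): R=RROO U=GBGB F=WWGG D=YWYW B=YYBB
After move 6 (U'): U=BBGG F=RRGG R=WWOO B=RRBB L=YYOO
After move 7 (U'): U=BGBG F=YYGG R=RROO B=WWBB L=RROO
Query 1: U[3] = G
Query 2: U[2] = B
Query 3: F[0] = Y
Query 4: D[0] = Y
Query 5: R[2] = O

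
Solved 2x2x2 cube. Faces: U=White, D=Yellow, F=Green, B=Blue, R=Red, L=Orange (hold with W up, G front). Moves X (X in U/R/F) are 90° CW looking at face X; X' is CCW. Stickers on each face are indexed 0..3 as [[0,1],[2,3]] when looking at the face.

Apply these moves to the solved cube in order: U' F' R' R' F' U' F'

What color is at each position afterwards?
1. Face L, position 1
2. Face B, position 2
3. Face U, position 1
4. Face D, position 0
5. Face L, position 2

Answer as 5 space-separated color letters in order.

Answer: R G G R O

Derivation:
After move 1 (U'): U=WWWW F=OOGG R=GGRR B=RRBB L=BBOO
After move 2 (F'): F=OGOG U=WWGR R=YGYR D=BOYY L=BWOW
After move 3 (R'): R=GRYY U=WBGR F=OWOR D=BGYG B=YROB
After move 4 (R'): R=RYGY U=WOGY F=OBOR D=BWYR B=GRGB
After move 5 (F'): F=BROO U=WORG R=WYBY D=WWYR L=BYOG
After move 6 (U'): U=OGWR F=BYOO R=BRBY B=WYGB L=GROG
After move 7 (F'): F=YOBO U=OGBB R=WRWY D=RGYR L=GROW
Query 1: L[1] = R
Query 2: B[2] = G
Query 3: U[1] = G
Query 4: D[0] = R
Query 5: L[2] = O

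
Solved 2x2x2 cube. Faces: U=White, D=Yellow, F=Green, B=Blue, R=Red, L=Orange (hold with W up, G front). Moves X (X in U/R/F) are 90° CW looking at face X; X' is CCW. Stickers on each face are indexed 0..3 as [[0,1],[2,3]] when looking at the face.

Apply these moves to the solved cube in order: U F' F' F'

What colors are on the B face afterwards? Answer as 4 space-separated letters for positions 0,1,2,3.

Answer: O O B B

Derivation:
After move 1 (U): U=WWWW F=RRGG R=BBRR B=OOBB L=GGOO
After move 2 (F'): F=RGRG U=WWBR R=YBYR D=GOYY L=GWOW
After move 3 (F'): F=GGRR U=WWYY R=OBGR D=WWYY L=GROB
After move 4 (F'): F=GRGR U=WWOG R=WBWR D=RBYY L=GYOY
Query: B face = OOBB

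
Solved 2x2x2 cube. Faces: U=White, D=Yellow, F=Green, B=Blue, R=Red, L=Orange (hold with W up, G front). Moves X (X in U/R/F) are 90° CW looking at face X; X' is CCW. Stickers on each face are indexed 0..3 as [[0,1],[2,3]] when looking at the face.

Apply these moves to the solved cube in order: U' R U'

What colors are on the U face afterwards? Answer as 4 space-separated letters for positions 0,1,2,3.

Answer: O G W W

Derivation:
After move 1 (U'): U=WWWW F=OOGG R=GGRR B=RRBB L=BBOO
After move 2 (R): R=RGRG U=WOWG F=OYGY D=YBYR B=WRWB
After move 3 (U'): U=OGWW F=BBGY R=OYRG B=RGWB L=WROO
Query: U face = OGWW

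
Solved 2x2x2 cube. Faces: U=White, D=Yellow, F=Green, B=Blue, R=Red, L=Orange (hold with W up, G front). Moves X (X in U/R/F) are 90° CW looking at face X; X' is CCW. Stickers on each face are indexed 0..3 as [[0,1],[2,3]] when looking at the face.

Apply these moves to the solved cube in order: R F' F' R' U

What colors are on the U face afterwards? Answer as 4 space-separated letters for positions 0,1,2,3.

Answer: B W W W

Derivation:
After move 1 (R): R=RRRR U=WGWG F=GYGY D=YBYB B=WBWB
After move 2 (F'): F=YYGG U=WGRR R=BRYR D=OOYB L=OGOW
After move 3 (F'): F=YGYG U=WGBY R=OROR D=GWYB L=OROR
After move 4 (R'): R=RROO U=WWBW F=YGYY D=GGYG B=BBWB
After move 5 (U): U=BWWW F=RRYY R=BBOO B=ORWB L=YGOR
Query: U face = BWWW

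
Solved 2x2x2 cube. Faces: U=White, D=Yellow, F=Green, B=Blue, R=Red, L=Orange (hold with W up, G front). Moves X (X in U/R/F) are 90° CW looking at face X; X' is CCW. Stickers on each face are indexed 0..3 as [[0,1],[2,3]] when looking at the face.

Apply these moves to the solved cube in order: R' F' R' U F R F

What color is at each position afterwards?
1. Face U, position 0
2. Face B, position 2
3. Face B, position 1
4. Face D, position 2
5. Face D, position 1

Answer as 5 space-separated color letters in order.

Answer: R W B Y Y

Derivation:
After move 1 (R'): R=RRRR U=WBWB F=GWGW D=YGYG B=YBYB
After move 2 (F'): F=WWGG U=WBRR R=GRYR D=OOYG L=OBOW
After move 3 (R'): R=RRGY U=WYRY F=WBGR D=OWYG B=GBOB
After move 4 (U): U=RWYY F=RRGR R=GBGY B=OBOB L=WBOW
After move 5 (F): F=GRRR U=RWWB R=YBYY D=GGYG L=WOOW
After move 6 (R): R=YYYB U=RRWR F=GGRG D=GOYO B=BBWB
After move 7 (F): F=RGGG U=RRWO R=WYRB D=YYYO L=WGOO
Query 1: U[0] = R
Query 2: B[2] = W
Query 3: B[1] = B
Query 4: D[2] = Y
Query 5: D[1] = Y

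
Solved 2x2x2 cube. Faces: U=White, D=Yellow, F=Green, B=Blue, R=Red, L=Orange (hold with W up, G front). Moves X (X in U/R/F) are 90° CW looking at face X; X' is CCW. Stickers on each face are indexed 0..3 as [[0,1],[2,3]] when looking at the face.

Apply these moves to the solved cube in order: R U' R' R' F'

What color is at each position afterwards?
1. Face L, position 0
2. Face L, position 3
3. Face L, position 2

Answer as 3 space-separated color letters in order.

After move 1 (R): R=RRRR U=WGWG F=GYGY D=YBYB B=WBWB
After move 2 (U'): U=GGWW F=OOGY R=GYRR B=RRWB L=WBOO
After move 3 (R'): R=YRGR U=GWWR F=OGGW D=YOYY B=BRBB
After move 4 (R'): R=RRYG U=GBWB F=OWGR D=YGYW B=YROB
After move 5 (F'): F=WROG U=GBRY R=GRYG D=BOYW L=WBOW
Query 1: L[0] = W
Query 2: L[3] = W
Query 3: L[2] = O

Answer: W W O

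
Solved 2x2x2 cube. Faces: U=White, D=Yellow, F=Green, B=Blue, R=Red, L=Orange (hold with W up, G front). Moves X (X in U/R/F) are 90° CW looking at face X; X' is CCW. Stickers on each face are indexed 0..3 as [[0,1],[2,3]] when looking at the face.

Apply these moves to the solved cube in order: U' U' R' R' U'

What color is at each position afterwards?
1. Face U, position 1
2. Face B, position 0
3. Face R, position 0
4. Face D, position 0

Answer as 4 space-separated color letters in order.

Answer: Y R B Y

Derivation:
After move 1 (U'): U=WWWW F=OOGG R=GGRR B=RRBB L=BBOO
After move 2 (U'): U=WWWW F=BBGG R=OORR B=GGBB L=RROO
After move 3 (R'): R=OROR U=WBWG F=BWGW D=YBYG B=YGYB
After move 4 (R'): R=RROO U=WYWY F=BBGG D=YWYW B=GGBB
After move 5 (U'): U=YYWW F=RRGG R=BBOO B=RRBB L=GGOO
Query 1: U[1] = Y
Query 2: B[0] = R
Query 3: R[0] = B
Query 4: D[0] = Y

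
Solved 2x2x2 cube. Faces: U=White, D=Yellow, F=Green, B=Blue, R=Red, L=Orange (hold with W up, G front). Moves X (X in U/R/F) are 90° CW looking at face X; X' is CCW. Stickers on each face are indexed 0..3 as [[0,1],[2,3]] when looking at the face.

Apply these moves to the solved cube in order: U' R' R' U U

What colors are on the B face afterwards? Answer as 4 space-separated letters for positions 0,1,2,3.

Answer: O B O B

Derivation:
After move 1 (U'): U=WWWW F=OOGG R=GGRR B=RRBB L=BBOO
After move 2 (R'): R=GRGR U=WBWR F=OWGW D=YOYG B=YRYB
After move 3 (R'): R=RRGG U=WYWY F=OBGR D=YWYW B=GROB
After move 4 (U): U=WWYY F=RRGR R=GRGG B=BBOB L=OBOO
After move 5 (U): U=YWYW F=GRGR R=BBGG B=OBOB L=RROO
Query: B face = OBOB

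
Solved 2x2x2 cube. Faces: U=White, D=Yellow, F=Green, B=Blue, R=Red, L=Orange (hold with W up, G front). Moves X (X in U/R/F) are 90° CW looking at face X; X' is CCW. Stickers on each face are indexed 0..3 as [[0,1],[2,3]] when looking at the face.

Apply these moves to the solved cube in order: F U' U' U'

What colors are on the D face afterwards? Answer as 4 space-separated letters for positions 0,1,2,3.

After move 1 (F): F=GGGG U=WWOO R=WRWR D=RRYY L=OYOY
After move 2 (U'): U=WOWO F=OYGG R=GGWR B=WRBB L=BBOY
After move 3 (U'): U=OOWW F=BBGG R=OYWR B=GGBB L=WROY
After move 4 (U'): U=OWOW F=WRGG R=BBWR B=OYBB L=GGOY
Query: D face = RRYY

Answer: R R Y Y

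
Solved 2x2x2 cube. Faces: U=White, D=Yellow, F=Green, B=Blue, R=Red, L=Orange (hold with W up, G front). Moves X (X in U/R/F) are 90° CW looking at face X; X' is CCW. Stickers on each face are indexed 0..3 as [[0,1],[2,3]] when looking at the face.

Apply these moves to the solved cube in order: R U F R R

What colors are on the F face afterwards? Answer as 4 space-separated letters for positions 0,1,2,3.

After move 1 (R): R=RRRR U=WGWG F=GYGY D=YBYB B=WBWB
After move 2 (U): U=WWGG F=RRGY R=WBRR B=OOWB L=GYOO
After move 3 (F): F=GRYR U=WWOY R=GBGR D=RWYB L=GYOB
After move 4 (R): R=GGRB U=WROR F=GWYB D=RWYO B=YOWB
After move 5 (R): R=RGBG U=WWOB F=GWYO D=RWYY B=RORB
Query: F face = GWYO

Answer: G W Y O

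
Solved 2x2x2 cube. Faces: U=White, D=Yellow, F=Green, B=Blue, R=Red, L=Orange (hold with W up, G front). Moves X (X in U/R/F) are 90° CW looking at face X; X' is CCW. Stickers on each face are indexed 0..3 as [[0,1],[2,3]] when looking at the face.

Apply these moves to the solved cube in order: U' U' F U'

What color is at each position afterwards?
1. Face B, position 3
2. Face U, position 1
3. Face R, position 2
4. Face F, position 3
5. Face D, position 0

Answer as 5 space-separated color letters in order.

Answer: B R W B R

Derivation:
After move 1 (U'): U=WWWW F=OOGG R=GGRR B=RRBB L=BBOO
After move 2 (U'): U=WWWW F=BBGG R=OORR B=GGBB L=RROO
After move 3 (F): F=GBGB U=WWOR R=WOWR D=ROYY L=RYOY
After move 4 (U'): U=WRWO F=RYGB R=GBWR B=WOBB L=GGOY
Query 1: B[3] = B
Query 2: U[1] = R
Query 3: R[2] = W
Query 4: F[3] = B
Query 5: D[0] = R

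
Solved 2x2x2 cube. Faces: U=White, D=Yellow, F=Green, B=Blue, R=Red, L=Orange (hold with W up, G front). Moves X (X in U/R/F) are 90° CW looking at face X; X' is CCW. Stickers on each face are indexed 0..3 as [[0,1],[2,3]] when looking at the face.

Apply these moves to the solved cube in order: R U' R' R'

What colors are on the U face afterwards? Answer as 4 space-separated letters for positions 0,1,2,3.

Answer: G B W B

Derivation:
After move 1 (R): R=RRRR U=WGWG F=GYGY D=YBYB B=WBWB
After move 2 (U'): U=GGWW F=OOGY R=GYRR B=RRWB L=WBOO
After move 3 (R'): R=YRGR U=GWWR F=OGGW D=YOYY B=BRBB
After move 4 (R'): R=RRYG U=GBWB F=OWGR D=YGYW B=YROB
Query: U face = GBWB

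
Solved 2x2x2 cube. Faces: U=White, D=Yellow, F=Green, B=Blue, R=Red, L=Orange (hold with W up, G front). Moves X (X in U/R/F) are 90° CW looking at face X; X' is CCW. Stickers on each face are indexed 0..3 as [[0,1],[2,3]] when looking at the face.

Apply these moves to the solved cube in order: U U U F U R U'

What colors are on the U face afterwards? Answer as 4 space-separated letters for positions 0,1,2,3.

After move 1 (U): U=WWWW F=RRGG R=BBRR B=OOBB L=GGOO
After move 2 (U): U=WWWW F=BBGG R=OORR B=GGBB L=RROO
After move 3 (U): U=WWWW F=OOGG R=GGRR B=RRBB L=BBOO
After move 4 (F): F=GOGO U=WWOB R=WGWR D=RGYY L=BYOY
After move 5 (U): U=OWBW F=WGGO R=RRWR B=BYBB L=GOOY
After move 6 (R): R=WRRR U=OGBO F=WGGY D=RBYB B=WYWB
After move 7 (U'): U=GOOB F=GOGY R=WGRR B=WRWB L=WYOY
Query: U face = GOOB

Answer: G O O B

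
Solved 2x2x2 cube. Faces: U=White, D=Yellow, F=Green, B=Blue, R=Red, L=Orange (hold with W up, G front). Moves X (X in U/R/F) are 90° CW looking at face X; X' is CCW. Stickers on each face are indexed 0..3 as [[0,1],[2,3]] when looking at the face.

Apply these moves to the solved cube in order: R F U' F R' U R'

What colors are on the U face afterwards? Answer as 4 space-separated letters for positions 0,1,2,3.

After move 1 (R): R=RRRR U=WGWG F=GYGY D=YBYB B=WBWB
After move 2 (F): F=GGYY U=WGOO R=WRGR D=RRYB L=OYOB
After move 3 (U'): U=GOWO F=OYYY R=GGGR B=WRWB L=WBOB
After move 4 (F): F=YOYY U=GOBB R=WGOR D=GGYB L=WROR
After move 5 (R'): R=GRWO U=GWBW F=YOYB D=GOYY B=BRGB
After move 6 (U): U=BGWW F=GRYB R=BRWO B=WRGB L=YOOR
After move 7 (R'): R=ROBW U=BGWW F=GGYW D=GRYB B=YROB
Query: U face = BGWW

Answer: B G W W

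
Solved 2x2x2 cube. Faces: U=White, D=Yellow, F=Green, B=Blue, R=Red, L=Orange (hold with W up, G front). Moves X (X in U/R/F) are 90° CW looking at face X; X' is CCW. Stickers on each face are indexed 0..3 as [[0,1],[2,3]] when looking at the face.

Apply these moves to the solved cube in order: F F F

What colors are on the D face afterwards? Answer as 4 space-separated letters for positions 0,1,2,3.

Answer: O O Y Y

Derivation:
After move 1 (F): F=GGGG U=WWOO R=WRWR D=RRYY L=OYOY
After move 2 (F): F=GGGG U=WWYY R=OROR D=WWYY L=OROR
After move 3 (F): F=GGGG U=WWRR R=YRYR D=OOYY L=OWOW
Query: D face = OOYY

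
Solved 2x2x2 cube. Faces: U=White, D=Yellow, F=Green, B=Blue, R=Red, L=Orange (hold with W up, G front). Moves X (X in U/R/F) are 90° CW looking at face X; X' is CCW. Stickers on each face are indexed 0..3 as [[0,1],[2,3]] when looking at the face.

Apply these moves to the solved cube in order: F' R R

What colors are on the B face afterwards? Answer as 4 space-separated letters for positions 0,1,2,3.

After move 1 (F'): F=GGGG U=WWRR R=YRYR D=OOYY L=OWOW
After move 2 (R): R=YYRR U=WGRG F=GOGY D=OBYB B=RBWB
After move 3 (R): R=RYRY U=WORY F=GBGB D=OWYR B=GBGB
Query: B face = GBGB

Answer: G B G B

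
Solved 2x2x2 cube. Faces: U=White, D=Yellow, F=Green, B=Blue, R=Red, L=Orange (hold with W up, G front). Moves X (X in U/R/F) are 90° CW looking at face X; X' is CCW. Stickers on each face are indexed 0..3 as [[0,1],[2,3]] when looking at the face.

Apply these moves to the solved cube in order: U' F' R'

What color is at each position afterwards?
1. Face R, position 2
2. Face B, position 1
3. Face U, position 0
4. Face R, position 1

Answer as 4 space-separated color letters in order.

After move 1 (U'): U=WWWW F=OOGG R=GGRR B=RRBB L=BBOO
After move 2 (F'): F=OGOG U=WWGR R=YGYR D=BOYY L=BWOW
After move 3 (R'): R=GRYY U=WBGR F=OWOR D=BGYG B=YROB
Query 1: R[2] = Y
Query 2: B[1] = R
Query 3: U[0] = W
Query 4: R[1] = R

Answer: Y R W R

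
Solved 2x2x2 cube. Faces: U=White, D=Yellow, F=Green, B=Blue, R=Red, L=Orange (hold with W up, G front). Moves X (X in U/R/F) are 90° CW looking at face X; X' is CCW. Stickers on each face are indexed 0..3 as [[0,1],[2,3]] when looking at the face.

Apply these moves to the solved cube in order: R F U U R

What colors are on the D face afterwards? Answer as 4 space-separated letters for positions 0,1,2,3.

Answer: R W Y G

Derivation:
After move 1 (R): R=RRRR U=WGWG F=GYGY D=YBYB B=WBWB
After move 2 (F): F=GGYY U=WGOO R=WRGR D=RRYB L=OYOB
After move 3 (U): U=OWOG F=WRYY R=WBGR B=OYWB L=GGOB
After move 4 (U): U=OOGW F=WBYY R=OYGR B=GGWB L=WROB
After move 5 (R): R=GORY U=OBGY F=WRYB D=RWYG B=WGOB
Query: D face = RWYG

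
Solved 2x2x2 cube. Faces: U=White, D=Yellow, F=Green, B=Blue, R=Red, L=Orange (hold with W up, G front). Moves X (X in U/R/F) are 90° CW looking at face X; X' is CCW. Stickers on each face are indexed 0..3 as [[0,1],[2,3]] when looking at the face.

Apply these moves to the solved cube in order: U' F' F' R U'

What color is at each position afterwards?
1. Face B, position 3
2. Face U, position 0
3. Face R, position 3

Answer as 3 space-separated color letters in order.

Answer: B G G

Derivation:
After move 1 (U'): U=WWWW F=OOGG R=GGRR B=RRBB L=BBOO
After move 2 (F'): F=OGOG U=WWGR R=YGYR D=BOYY L=BWOW
After move 3 (F'): F=GGOO U=WWYY R=OGBR D=WWYY L=BROG
After move 4 (R): R=BORG U=WGYO F=GWOY D=WBYR B=YRWB
After move 5 (U'): U=GOWY F=BROY R=GWRG B=BOWB L=YROG
Query 1: B[3] = B
Query 2: U[0] = G
Query 3: R[3] = G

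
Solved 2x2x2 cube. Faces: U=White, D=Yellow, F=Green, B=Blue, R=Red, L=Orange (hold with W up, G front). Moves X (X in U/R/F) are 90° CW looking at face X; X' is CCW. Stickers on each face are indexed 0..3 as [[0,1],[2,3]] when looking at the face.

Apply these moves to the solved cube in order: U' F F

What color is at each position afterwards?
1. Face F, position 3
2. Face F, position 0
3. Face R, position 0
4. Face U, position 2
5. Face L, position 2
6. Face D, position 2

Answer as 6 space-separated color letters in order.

After move 1 (U'): U=WWWW F=OOGG R=GGRR B=RRBB L=BBOO
After move 2 (F): F=GOGO U=WWOB R=WGWR D=RGYY L=BYOY
After move 3 (F): F=GGOO U=WWYY R=OGBR D=WWYY L=BROG
Query 1: F[3] = O
Query 2: F[0] = G
Query 3: R[0] = O
Query 4: U[2] = Y
Query 5: L[2] = O
Query 6: D[2] = Y

Answer: O G O Y O Y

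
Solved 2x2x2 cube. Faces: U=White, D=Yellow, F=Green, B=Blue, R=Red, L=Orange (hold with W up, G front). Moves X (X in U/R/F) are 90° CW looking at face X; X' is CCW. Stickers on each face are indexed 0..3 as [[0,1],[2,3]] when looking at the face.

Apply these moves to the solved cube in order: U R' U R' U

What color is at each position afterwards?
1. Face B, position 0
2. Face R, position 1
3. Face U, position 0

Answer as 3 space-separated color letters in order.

After move 1 (U): U=WWWW F=RRGG R=BBRR B=OOBB L=GGOO
After move 2 (R'): R=BRBR U=WBWO F=RWGW D=YRYG B=YOYB
After move 3 (U): U=WWOB F=BRGW R=YOBR B=GGYB L=RWOO
After move 4 (R'): R=ORYB U=WYOG F=BWGB D=YRYW B=GGRB
After move 5 (U): U=OWGY F=ORGB R=GGYB B=RWRB L=BWOO
Query 1: B[0] = R
Query 2: R[1] = G
Query 3: U[0] = O

Answer: R G O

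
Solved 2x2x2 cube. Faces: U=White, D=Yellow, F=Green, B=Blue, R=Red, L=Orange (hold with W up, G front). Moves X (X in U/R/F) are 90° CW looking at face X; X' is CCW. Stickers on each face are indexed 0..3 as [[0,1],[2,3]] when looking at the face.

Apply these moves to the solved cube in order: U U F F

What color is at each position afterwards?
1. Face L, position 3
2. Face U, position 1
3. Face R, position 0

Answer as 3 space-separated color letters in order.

After move 1 (U): U=WWWW F=RRGG R=BBRR B=OOBB L=GGOO
After move 2 (U): U=WWWW F=BBGG R=OORR B=GGBB L=RROO
After move 3 (F): F=GBGB U=WWOR R=WOWR D=ROYY L=RYOY
After move 4 (F): F=GGBB U=WWYY R=OORR D=WWYY L=RROO
Query 1: L[3] = O
Query 2: U[1] = W
Query 3: R[0] = O

Answer: O W O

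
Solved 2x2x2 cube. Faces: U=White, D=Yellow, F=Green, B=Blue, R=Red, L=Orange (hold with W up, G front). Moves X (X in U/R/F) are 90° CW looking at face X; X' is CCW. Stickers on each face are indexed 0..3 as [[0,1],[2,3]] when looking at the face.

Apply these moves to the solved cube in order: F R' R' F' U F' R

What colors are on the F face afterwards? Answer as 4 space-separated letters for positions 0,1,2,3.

Answer: W O W O

Derivation:
After move 1 (F): F=GGGG U=WWOO R=WRWR D=RRYY L=OYOY
After move 2 (R'): R=RRWW U=WBOB F=GWGO D=RGYG B=YBRB
After move 3 (R'): R=RWRW U=WROY F=GBGB D=RWYO B=GBGB
After move 4 (F'): F=BBGG U=WRRR R=WWRW D=YYYO L=OYOO
After move 5 (U): U=RWRR F=WWGG R=GBRW B=OYGB L=BBOO
After move 6 (F'): F=WGWG U=RWGR R=YBYW D=BOYO L=BROR
After move 7 (R): R=YYWB U=RGGG F=WOWO D=BGYO B=RYWB
Query: F face = WOWO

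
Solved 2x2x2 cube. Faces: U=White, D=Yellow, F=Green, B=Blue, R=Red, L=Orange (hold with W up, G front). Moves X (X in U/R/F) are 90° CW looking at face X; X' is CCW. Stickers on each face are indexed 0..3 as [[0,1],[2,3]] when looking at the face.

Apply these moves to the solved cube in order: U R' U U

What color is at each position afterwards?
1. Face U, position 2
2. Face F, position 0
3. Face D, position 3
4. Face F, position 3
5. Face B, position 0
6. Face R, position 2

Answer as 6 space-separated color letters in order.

Answer: B Y G W R B

Derivation:
After move 1 (U): U=WWWW F=RRGG R=BBRR B=OOBB L=GGOO
After move 2 (R'): R=BRBR U=WBWO F=RWGW D=YRYG B=YOYB
After move 3 (U): U=WWOB F=BRGW R=YOBR B=GGYB L=RWOO
After move 4 (U): U=OWBW F=YOGW R=GGBR B=RWYB L=BROO
Query 1: U[2] = B
Query 2: F[0] = Y
Query 3: D[3] = G
Query 4: F[3] = W
Query 5: B[0] = R
Query 6: R[2] = B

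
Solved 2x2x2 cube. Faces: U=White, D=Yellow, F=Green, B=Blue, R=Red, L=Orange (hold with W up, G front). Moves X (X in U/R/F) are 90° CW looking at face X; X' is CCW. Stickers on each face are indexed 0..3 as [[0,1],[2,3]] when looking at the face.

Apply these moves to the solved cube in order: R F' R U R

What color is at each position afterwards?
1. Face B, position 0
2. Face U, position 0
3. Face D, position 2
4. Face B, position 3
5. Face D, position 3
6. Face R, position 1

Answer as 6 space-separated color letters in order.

Answer: Y R Y B O R

Derivation:
After move 1 (R): R=RRRR U=WGWG F=GYGY D=YBYB B=WBWB
After move 2 (F'): F=YYGG U=WGRR R=BRYR D=OOYB L=OGOW
After move 3 (R): R=YBRR U=WYRG F=YOGB D=OWYW B=RBGB
After move 4 (U): U=RWGY F=YBGB R=RBRR B=OGGB L=YOOW
After move 5 (R): R=RRRB U=RBGB F=YWGW D=OGYO B=YGWB
Query 1: B[0] = Y
Query 2: U[0] = R
Query 3: D[2] = Y
Query 4: B[3] = B
Query 5: D[3] = O
Query 6: R[1] = R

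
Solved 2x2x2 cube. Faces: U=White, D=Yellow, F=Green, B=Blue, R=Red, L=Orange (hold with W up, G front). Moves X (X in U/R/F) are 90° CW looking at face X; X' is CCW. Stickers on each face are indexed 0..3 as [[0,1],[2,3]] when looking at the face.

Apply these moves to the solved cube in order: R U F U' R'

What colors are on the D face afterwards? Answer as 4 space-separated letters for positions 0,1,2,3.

After move 1 (R): R=RRRR U=WGWG F=GYGY D=YBYB B=WBWB
After move 2 (U): U=WWGG F=RRGY R=WBRR B=OOWB L=GYOO
After move 3 (F): F=GRYR U=WWOY R=GBGR D=RWYB L=GYOB
After move 4 (U'): U=WYWO F=GYYR R=GRGR B=GBWB L=OOOB
After move 5 (R'): R=RRGG U=WWWG F=GYYO D=RYYR B=BBWB
Query: D face = RYYR

Answer: R Y Y R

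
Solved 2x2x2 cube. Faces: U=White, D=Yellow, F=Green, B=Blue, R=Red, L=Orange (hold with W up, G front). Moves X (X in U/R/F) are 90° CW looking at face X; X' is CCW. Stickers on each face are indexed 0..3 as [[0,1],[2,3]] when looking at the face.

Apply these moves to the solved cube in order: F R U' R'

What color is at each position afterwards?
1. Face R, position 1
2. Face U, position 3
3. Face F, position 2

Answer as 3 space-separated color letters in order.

After move 1 (F): F=GGGG U=WWOO R=WRWR D=RRYY L=OYOY
After move 2 (R): R=WWRR U=WGOG F=GRGY D=RBYB B=OBWB
After move 3 (U'): U=GGWO F=OYGY R=GRRR B=WWWB L=OBOY
After move 4 (R'): R=RRGR U=GWWW F=OGGO D=RYYY B=BWBB
Query 1: R[1] = R
Query 2: U[3] = W
Query 3: F[2] = G

Answer: R W G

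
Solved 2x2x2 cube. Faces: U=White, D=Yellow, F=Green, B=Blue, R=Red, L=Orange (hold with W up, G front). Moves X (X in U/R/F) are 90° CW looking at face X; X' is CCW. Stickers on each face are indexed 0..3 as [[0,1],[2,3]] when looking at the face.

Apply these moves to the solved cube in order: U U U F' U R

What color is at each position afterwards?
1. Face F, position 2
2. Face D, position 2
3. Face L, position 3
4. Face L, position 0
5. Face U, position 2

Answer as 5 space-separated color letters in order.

Answer: O Y W O R

Derivation:
After move 1 (U): U=WWWW F=RRGG R=BBRR B=OOBB L=GGOO
After move 2 (U): U=WWWW F=BBGG R=OORR B=GGBB L=RROO
After move 3 (U): U=WWWW F=OOGG R=GGRR B=RRBB L=BBOO
After move 4 (F'): F=OGOG U=WWGR R=YGYR D=BOYY L=BWOW
After move 5 (U): U=GWRW F=YGOG R=RRYR B=BWBB L=OGOW
After move 6 (R): R=YRRR U=GGRG F=YOOY D=BBYB B=WWWB
Query 1: F[2] = O
Query 2: D[2] = Y
Query 3: L[3] = W
Query 4: L[0] = O
Query 5: U[2] = R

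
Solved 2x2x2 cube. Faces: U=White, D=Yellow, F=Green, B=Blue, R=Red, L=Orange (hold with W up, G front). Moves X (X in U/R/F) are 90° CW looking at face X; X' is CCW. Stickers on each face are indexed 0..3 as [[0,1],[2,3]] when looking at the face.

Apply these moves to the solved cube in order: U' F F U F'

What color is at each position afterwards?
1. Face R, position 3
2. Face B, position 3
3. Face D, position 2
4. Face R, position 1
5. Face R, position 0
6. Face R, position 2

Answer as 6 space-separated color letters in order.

After move 1 (U'): U=WWWW F=OOGG R=GGRR B=RRBB L=BBOO
After move 2 (F): F=GOGO U=WWOB R=WGWR D=RGYY L=BYOY
After move 3 (F): F=GGOO U=WWYY R=OGBR D=WWYY L=BROG
After move 4 (U): U=YWYW F=OGOO R=RRBR B=BRBB L=GGOG
After move 5 (F'): F=GOOO U=YWRB R=WRWR D=GGYY L=GWOY
Query 1: R[3] = R
Query 2: B[3] = B
Query 3: D[2] = Y
Query 4: R[1] = R
Query 5: R[0] = W
Query 6: R[2] = W

Answer: R B Y R W W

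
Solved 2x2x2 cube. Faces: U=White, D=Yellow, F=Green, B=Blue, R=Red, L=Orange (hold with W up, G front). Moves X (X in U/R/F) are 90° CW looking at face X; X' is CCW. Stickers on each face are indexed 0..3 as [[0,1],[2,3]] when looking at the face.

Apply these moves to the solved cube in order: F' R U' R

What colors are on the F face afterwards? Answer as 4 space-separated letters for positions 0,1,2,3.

After move 1 (F'): F=GGGG U=WWRR R=YRYR D=OOYY L=OWOW
After move 2 (R): R=YYRR U=WGRG F=GOGY D=OBYB B=RBWB
After move 3 (U'): U=GGWR F=OWGY R=GORR B=YYWB L=RBOW
After move 4 (R): R=RGRO U=GWWY F=OBGB D=OWYY B=RYGB
Query: F face = OBGB

Answer: O B G B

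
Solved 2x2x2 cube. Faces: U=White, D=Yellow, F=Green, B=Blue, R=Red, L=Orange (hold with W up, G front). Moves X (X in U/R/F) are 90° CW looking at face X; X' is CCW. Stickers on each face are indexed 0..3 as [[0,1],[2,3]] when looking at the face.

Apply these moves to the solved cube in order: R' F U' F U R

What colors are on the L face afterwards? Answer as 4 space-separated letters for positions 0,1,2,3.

After move 1 (R'): R=RRRR U=WBWB F=GWGW D=YGYG B=YBYB
After move 2 (F): F=GGWW U=WBOO R=WRBR D=RRYG L=OYOG
After move 3 (U'): U=BOWO F=OYWW R=GGBR B=WRYB L=YBOG
After move 4 (F): F=WOWY U=BOGB R=WGOR D=BGYG L=YROR
After move 5 (U): U=GBBO F=WGWY R=WROR B=YRYB L=WOOR
After move 6 (R): R=OWRR U=GGBY F=WGWG D=BYYY B=ORBB
Query: L face = WOOR

Answer: W O O R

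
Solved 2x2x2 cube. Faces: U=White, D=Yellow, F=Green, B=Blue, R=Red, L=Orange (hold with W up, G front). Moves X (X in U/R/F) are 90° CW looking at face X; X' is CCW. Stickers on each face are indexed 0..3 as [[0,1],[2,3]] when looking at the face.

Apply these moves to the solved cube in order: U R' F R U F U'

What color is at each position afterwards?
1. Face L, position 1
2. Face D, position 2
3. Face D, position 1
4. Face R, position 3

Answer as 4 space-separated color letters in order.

Answer: Y Y G R

Derivation:
After move 1 (U): U=WWWW F=RRGG R=BBRR B=OOBB L=GGOO
After move 2 (R'): R=BRBR U=WBWO F=RWGW D=YRYG B=YOYB
After move 3 (F): F=GRWW U=WBOG R=WROR D=BBYG L=GYOR
After move 4 (R): R=OWRR U=WROW F=GBWG D=BYYY B=GOBB
After move 5 (U): U=OWWR F=OWWG R=GORR B=GYBB L=GBOR
After move 6 (F): F=WOGW U=OWRB R=WORR D=RGYY L=GBOY
After move 7 (U'): U=WBOR F=GBGW R=WORR B=WOBB L=GYOY
Query 1: L[1] = Y
Query 2: D[2] = Y
Query 3: D[1] = G
Query 4: R[3] = R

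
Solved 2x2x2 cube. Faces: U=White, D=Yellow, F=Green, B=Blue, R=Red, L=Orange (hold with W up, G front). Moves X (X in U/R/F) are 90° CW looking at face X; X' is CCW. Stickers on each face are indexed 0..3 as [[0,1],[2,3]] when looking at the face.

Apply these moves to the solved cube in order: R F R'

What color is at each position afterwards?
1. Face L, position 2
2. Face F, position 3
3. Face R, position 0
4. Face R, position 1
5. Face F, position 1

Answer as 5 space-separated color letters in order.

Answer: O O R R G

Derivation:
After move 1 (R): R=RRRR U=WGWG F=GYGY D=YBYB B=WBWB
After move 2 (F): F=GGYY U=WGOO R=WRGR D=RRYB L=OYOB
After move 3 (R'): R=RRWG U=WWOW F=GGYO D=RGYY B=BBRB
Query 1: L[2] = O
Query 2: F[3] = O
Query 3: R[0] = R
Query 4: R[1] = R
Query 5: F[1] = G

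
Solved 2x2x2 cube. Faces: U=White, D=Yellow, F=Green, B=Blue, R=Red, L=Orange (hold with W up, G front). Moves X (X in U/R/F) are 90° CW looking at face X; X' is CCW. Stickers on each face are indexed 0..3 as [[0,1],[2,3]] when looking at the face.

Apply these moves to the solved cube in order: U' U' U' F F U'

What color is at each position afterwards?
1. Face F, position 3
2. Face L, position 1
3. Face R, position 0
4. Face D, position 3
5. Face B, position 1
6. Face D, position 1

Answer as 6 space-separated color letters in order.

After move 1 (U'): U=WWWW F=OOGG R=GGRR B=RRBB L=BBOO
After move 2 (U'): U=WWWW F=BBGG R=OORR B=GGBB L=RROO
After move 3 (U'): U=WWWW F=RRGG R=BBRR B=OOBB L=GGOO
After move 4 (F): F=GRGR U=WWOG R=WBWR D=RBYY L=GYOY
After move 5 (F): F=GGRR U=WWYY R=OBGR D=WWYY L=GROB
After move 6 (U'): U=WYWY F=GRRR R=GGGR B=OBBB L=OOOB
Query 1: F[3] = R
Query 2: L[1] = O
Query 3: R[0] = G
Query 4: D[3] = Y
Query 5: B[1] = B
Query 6: D[1] = W

Answer: R O G Y B W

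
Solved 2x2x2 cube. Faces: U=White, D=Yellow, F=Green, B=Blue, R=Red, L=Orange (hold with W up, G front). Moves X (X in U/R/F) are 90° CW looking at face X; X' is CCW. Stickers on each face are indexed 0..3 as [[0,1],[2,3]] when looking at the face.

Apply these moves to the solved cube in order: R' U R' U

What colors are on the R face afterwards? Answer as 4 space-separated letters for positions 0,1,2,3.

Answer: G O Y R

Derivation:
After move 1 (R'): R=RRRR U=WBWB F=GWGW D=YGYG B=YBYB
After move 2 (U): U=WWBB F=RRGW R=YBRR B=OOYB L=GWOO
After move 3 (R'): R=BRYR U=WYBO F=RWGB D=YRYW B=GOGB
After move 4 (U): U=BWOY F=BRGB R=GOYR B=GWGB L=RWOO
Query: R face = GOYR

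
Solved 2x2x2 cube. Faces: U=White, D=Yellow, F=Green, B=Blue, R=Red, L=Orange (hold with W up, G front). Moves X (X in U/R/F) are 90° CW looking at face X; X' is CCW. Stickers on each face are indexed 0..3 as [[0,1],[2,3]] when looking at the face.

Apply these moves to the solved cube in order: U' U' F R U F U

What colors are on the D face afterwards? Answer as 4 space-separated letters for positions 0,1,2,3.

After move 1 (U'): U=WWWW F=OOGG R=GGRR B=RRBB L=BBOO
After move 2 (U'): U=WWWW F=BBGG R=OORR B=GGBB L=RROO
After move 3 (F): F=GBGB U=WWOR R=WOWR D=ROYY L=RYOY
After move 4 (R): R=WWRO U=WBOB F=GOGY D=RBYG B=RGWB
After move 5 (U): U=OWBB F=WWGY R=RGRO B=RYWB L=GOOY
After move 6 (F): F=GWYW U=OWYO R=BGBO D=RRYG L=GROB
After move 7 (U): U=YOOW F=BGYW R=RYBO B=GRWB L=GWOB
Query: D face = RRYG

Answer: R R Y G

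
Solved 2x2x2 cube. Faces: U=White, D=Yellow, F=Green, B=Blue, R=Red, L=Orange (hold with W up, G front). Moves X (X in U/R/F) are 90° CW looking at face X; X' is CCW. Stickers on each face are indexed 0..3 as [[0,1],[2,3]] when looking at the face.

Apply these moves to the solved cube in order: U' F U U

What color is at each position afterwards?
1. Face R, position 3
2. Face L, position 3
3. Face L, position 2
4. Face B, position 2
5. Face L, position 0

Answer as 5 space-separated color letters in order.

Answer: R Y O B W

Derivation:
After move 1 (U'): U=WWWW F=OOGG R=GGRR B=RRBB L=BBOO
After move 2 (F): F=GOGO U=WWOB R=WGWR D=RGYY L=BYOY
After move 3 (U): U=OWBW F=WGGO R=RRWR B=BYBB L=GOOY
After move 4 (U): U=BOWW F=RRGO R=BYWR B=GOBB L=WGOY
Query 1: R[3] = R
Query 2: L[3] = Y
Query 3: L[2] = O
Query 4: B[2] = B
Query 5: L[0] = W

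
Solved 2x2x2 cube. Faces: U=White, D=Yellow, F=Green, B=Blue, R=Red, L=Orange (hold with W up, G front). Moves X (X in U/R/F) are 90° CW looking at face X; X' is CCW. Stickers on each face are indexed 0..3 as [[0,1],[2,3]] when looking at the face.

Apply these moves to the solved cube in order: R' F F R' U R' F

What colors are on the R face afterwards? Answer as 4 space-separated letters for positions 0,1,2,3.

After move 1 (R'): R=RRRR U=WBWB F=GWGW D=YGYG B=YBYB
After move 2 (F): F=GGWW U=WBOO R=WRBR D=RRYG L=OYOG
After move 3 (F): F=WGWG U=WBGY R=OROR D=BWYG L=OROR
After move 4 (R'): R=RROO U=WYGY F=WBWY D=BGYG B=GBWB
After move 5 (U): U=GWYY F=RRWY R=GBOO B=ORWB L=WBOR
After move 6 (R'): R=BOGO U=GWYO F=RWWY D=BRYY B=GRGB
After move 7 (F): F=WRYW U=GWRB R=YOOO D=GBYY L=WBOR
Query: R face = YOOO

Answer: Y O O O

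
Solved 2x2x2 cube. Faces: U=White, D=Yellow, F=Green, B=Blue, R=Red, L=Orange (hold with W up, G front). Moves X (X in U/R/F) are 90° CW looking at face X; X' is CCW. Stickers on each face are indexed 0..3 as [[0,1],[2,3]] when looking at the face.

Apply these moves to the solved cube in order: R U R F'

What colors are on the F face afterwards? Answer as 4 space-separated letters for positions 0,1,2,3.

After move 1 (R): R=RRRR U=WGWG F=GYGY D=YBYB B=WBWB
After move 2 (U): U=WWGG F=RRGY R=WBRR B=OOWB L=GYOO
After move 3 (R): R=RWRB U=WRGY F=RBGB D=YWYO B=GOWB
After move 4 (F'): F=BBRG U=WRRR R=WWYB D=YOYO L=GYOG
Query: F face = BBRG

Answer: B B R G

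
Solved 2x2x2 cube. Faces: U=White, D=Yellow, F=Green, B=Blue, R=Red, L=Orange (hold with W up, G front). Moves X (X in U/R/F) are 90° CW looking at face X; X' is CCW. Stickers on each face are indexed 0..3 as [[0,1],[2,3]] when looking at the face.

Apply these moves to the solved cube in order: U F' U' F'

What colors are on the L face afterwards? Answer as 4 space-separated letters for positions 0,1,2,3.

After move 1 (U): U=WWWW F=RRGG R=BBRR B=OOBB L=GGOO
After move 2 (F'): F=RGRG U=WWBR R=YBYR D=GOYY L=GWOW
After move 3 (U'): U=WRWB F=GWRG R=RGYR B=YBBB L=OOOW
After move 4 (F'): F=WGGR U=WRRY R=OGGR D=OWYY L=OBOW
Query: L face = OBOW

Answer: O B O W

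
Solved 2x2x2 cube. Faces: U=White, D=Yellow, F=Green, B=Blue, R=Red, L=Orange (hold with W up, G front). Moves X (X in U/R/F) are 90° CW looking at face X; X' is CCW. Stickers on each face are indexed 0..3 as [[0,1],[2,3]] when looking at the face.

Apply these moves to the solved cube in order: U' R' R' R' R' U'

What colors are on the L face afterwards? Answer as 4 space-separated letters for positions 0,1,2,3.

After move 1 (U'): U=WWWW F=OOGG R=GGRR B=RRBB L=BBOO
After move 2 (R'): R=GRGR U=WBWR F=OWGW D=YOYG B=YRYB
After move 3 (R'): R=RRGG U=WYWY F=OBGR D=YWYW B=GROB
After move 4 (R'): R=RGRG U=WOWG F=OYGY D=YBYR B=WRWB
After move 5 (R'): R=GGRR U=WWWW F=OOGG D=YYYY B=RRBB
After move 6 (U'): U=WWWW F=BBGG R=OORR B=GGBB L=RROO
Query: L face = RROO

Answer: R R O O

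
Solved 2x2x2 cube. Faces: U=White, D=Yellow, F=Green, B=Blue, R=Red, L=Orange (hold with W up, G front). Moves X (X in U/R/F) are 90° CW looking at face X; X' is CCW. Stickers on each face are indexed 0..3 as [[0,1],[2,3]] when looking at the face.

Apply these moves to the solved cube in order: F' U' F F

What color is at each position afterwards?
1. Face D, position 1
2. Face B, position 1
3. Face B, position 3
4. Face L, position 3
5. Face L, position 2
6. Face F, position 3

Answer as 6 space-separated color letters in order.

After move 1 (F'): F=GGGG U=WWRR R=YRYR D=OOYY L=OWOW
After move 2 (U'): U=WRWR F=OWGG R=GGYR B=YRBB L=BBOW
After move 3 (F): F=GOGW U=WRWB R=WGRR D=YGYY L=BOOO
After move 4 (F): F=GGWO U=WROO R=WGBR D=RWYY L=BYOG
Query 1: D[1] = W
Query 2: B[1] = R
Query 3: B[3] = B
Query 4: L[3] = G
Query 5: L[2] = O
Query 6: F[3] = O

Answer: W R B G O O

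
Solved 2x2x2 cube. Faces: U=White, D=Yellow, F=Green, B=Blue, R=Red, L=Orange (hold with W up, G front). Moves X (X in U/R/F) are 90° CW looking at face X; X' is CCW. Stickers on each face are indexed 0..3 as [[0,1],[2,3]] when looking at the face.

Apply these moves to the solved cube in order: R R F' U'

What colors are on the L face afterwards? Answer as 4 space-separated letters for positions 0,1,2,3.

After move 1 (R): R=RRRR U=WGWG F=GYGY D=YBYB B=WBWB
After move 2 (R): R=RRRR U=WYWY F=GBGB D=YWYW B=GBGB
After move 3 (F'): F=BBGG U=WYRR R=WRYR D=OOYW L=OYOW
After move 4 (U'): U=YRWR F=OYGG R=BBYR B=WRGB L=GBOW
Query: L face = GBOW

Answer: G B O W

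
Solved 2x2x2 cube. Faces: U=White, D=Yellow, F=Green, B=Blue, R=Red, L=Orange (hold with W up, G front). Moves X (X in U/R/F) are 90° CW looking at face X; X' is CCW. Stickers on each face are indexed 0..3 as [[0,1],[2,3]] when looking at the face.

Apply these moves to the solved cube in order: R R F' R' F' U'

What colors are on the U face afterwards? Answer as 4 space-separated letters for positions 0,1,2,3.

Answer: G W W R

Derivation:
After move 1 (R): R=RRRR U=WGWG F=GYGY D=YBYB B=WBWB
After move 2 (R): R=RRRR U=WYWY F=GBGB D=YWYW B=GBGB
After move 3 (F'): F=BBGG U=WYRR R=WRYR D=OOYW L=OYOW
After move 4 (R'): R=RRWY U=WGRG F=BYGR D=OBYG B=WBOB
After move 5 (F'): F=YRBG U=WGRW R=BROY D=YWYG L=OGOR
After move 6 (U'): U=GWWR F=OGBG R=YROY B=BROB L=WBOR
Query: U face = GWWR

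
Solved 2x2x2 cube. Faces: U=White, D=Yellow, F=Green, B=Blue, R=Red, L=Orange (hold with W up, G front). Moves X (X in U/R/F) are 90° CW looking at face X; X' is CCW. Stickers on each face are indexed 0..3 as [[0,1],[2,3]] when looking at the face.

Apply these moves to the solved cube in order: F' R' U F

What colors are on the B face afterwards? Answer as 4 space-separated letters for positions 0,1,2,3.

Answer: O W O B

Derivation:
After move 1 (F'): F=GGGG U=WWRR R=YRYR D=OOYY L=OWOW
After move 2 (R'): R=RRYY U=WBRB F=GWGR D=OGYG B=YBOB
After move 3 (U): U=RWBB F=RRGR R=YBYY B=OWOB L=GWOW
After move 4 (F): F=GRRR U=RWWW R=BBBY D=YYYG L=GOOG
Query: B face = OWOB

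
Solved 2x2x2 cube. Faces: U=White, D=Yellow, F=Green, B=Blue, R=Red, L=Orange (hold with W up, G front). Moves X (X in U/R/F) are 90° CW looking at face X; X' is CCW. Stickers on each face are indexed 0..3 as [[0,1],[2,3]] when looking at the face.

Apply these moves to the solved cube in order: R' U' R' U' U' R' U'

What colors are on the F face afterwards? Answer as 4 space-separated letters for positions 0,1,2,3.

Answer: W R G B

Derivation:
After move 1 (R'): R=RRRR U=WBWB F=GWGW D=YGYG B=YBYB
After move 2 (U'): U=BBWW F=OOGW R=GWRR B=RRYB L=YBOO
After move 3 (R'): R=WRGR U=BYWR F=OBGW D=YOYW B=GRGB
After move 4 (U'): U=YRBW F=YBGW R=OBGR B=WRGB L=GROO
After move 5 (U'): U=RWYB F=GRGW R=YBGR B=OBGB L=WROO
After move 6 (R'): R=BRYG U=RGYO F=GWGB D=YRYW B=WBOB
After move 7 (U'): U=GORY F=WRGB R=GWYG B=BROB L=WBOO
Query: F face = WRGB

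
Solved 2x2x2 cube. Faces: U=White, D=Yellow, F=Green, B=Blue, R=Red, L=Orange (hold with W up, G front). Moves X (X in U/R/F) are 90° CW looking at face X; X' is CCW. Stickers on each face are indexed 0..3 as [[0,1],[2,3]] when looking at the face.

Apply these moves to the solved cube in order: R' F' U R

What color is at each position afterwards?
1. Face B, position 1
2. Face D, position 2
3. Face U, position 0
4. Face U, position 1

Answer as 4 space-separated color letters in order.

After move 1 (R'): R=RRRR U=WBWB F=GWGW D=YGYG B=YBYB
After move 2 (F'): F=WWGG U=WBRR R=GRYR D=OOYG L=OBOW
After move 3 (U): U=RWRB F=GRGG R=YBYR B=OBYB L=WWOW
After move 4 (R): R=YYRB U=RRRG F=GOGG D=OYYO B=BBWB
Query 1: B[1] = B
Query 2: D[2] = Y
Query 3: U[0] = R
Query 4: U[1] = R

Answer: B Y R R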